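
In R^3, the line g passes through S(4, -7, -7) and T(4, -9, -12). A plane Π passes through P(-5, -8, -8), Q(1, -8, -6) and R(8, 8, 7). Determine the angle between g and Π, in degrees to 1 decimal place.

A direction vector for g is T − S = (0, -2, -5).
PQ = (6, 0, 2), PR = (13, 16, 15); a normal to Π is PQ × PR = (-32, -64, 96).
Using P: Π has equation -32x - 64y + 96z = -96.
sin θ = |n·v| / (|n||v|) = |-352| / (√14336 · √29) = 0.54592.
θ ≈ 33.1°.

33.1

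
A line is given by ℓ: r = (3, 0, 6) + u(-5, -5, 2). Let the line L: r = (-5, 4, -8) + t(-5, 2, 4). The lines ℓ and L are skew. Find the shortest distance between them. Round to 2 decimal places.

Common perpendicular direction n = (-5, -5, 2) × (-5, 2, 4) = (-24, 10, -35).
With w = (-5, 4, -8) − (3, 0, 6) = (-8, 4, -14), w · n = 722.
Distance = |w · n| / |n| = |722| / √1901 ≈ 16.56.

16.56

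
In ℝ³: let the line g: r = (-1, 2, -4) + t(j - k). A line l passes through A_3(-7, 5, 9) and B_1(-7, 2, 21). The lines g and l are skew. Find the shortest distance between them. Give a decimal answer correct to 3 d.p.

6.000

A direction vector for l is B_1 − A_3 = (0, -3, 12).
Common perpendicular direction n = (0, 1, -1) × (0, -3, 12) = (9, 0, 0).
With w = (-7, 5, 9) − (-1, 2, -4) = (-6, 3, 13), w · n = -54.
Distance = |w · n| / |n| = |-54| / √81 ≈ 6.000.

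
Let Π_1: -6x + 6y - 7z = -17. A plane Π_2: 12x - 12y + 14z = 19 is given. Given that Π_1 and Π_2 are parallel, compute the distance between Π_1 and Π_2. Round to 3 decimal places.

Rescale Π_2 by 1/(-2): -6x + 6y - 7z = -19/2. Then distance = |-17 − (-19/2)| / √121 ≈ 0.682.

0.682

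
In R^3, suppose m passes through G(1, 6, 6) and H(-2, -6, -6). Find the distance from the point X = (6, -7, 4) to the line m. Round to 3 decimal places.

A direction vector for m is H − G = (-3, -12, -12).
Taking (1, 6, 6) on m with direction v = (-3, -12, -12): w = X − (1, 6, 6) = (5, -13, -2), and w × v = (132, 66, -99).
Distance = |w × v| / |v| = √31581 / √297 ≈ 10.312.

10.312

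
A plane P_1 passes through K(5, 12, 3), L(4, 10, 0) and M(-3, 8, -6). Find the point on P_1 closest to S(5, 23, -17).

KL = (-1, -2, -3), KM = (-8, -4, -9); a normal to P_1 is KL × KM = (6, 15, -12).
Using K: P_1 has equation 6x + 15y - 12z = 174.
Foot = S − λn with λ = (n·S − d)/|n|² = (579 − 174)/405 = 1.
Foot = (5, 23, -17) − 1·(6, 15, -12) = (-1, 8, -5).

(-1, 8, -5)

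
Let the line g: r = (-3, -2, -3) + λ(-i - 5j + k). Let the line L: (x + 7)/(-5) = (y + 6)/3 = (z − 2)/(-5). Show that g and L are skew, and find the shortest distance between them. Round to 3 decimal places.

5.083

L has direction (-5, 3, -5) through (-7, -6, 2).
Common perpendicular direction n = (-1, -5, 1) × (-5, 3, -5) = (22, -10, -28).
With w = (-7, -6, 2) − (-3, -2, -3) = (-4, -4, 5), w · n = -188.
Since n ≠ 0 the lines are not parallel, and w · n = -188 ≠ 0 so they do not intersect; hence they are skew.
Distance = |w · n| / |n| = |-188| / √1368 ≈ 5.083.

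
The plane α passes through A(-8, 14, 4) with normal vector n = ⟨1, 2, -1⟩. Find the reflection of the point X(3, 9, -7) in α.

α: n·r = n·A gives x + 2y - z = 16.
λ = (n·X − d)/|n|² = (28 − 16)/6 = 2.
Reflection = X − 2λn = (3, 9, -7) − 4·(1, 2, -1) = (-1, 1, -3).

(-1, 1, -3)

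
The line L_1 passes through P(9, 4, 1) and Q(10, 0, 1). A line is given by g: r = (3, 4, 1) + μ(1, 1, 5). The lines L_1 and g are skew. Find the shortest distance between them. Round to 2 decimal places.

A direction vector for L_1 is Q − P = (1, -4, 0).
Common perpendicular direction n = (1, -4, 0) × (1, 1, 5) = (-20, -5, 5).
With w = (3, 4, 1) − (9, 4, 1) = (-6, 0, 0), w · n = 120.
Distance = |w · n| / |n| = |120| / √450 ≈ 5.66.

5.66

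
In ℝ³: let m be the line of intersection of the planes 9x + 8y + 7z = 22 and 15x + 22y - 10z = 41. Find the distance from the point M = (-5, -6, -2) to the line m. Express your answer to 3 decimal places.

9.736

Direction of m: (9, 8, 7) × (15, 22, -10) = (-234, 195, 78).
A point on m: solving the two plane equations with x = -1 gives (-1, 3, 1).
Taking (-1, 3, 1) on m with direction v = (-234, 195, 78): w = M − (-1, 3, 1) = (-4, -9, -3), and w × v = (-117, 1014, -2886).
Distance = |w × v| / |v| = √9370881 / √98865 ≈ 9.736.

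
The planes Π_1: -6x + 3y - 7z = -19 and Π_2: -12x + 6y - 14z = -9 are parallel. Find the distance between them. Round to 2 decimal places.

1.50

Rescale Π_2 by 1/2: -6x + 3y - 7z = -9/2. Then distance = |-19 − (-9/2)| / √94 ≈ 1.50.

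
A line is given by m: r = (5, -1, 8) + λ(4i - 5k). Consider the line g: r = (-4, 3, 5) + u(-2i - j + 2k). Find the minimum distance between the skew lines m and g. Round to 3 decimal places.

Common perpendicular direction n = (4, 0, -5) × (-2, -1, 2) = (-5, 2, -4).
With w = (-4, 3, 5) − (5, -1, 8) = (-9, 4, -3), w · n = 65.
Distance = |w · n| / |n| = |65| / √45 ≈ 9.690.

9.690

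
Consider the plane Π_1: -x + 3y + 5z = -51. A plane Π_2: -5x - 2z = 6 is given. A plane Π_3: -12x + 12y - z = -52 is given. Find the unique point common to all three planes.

Solving the 3×3 linear system -x + 3y + 5z = -51, -5x - 2z = 6, -12x + 12y - z = -52 (e.g. by elimination or Cramer's rule, determinant = -267) gives (2, -3, -8).

(2, -3, -8)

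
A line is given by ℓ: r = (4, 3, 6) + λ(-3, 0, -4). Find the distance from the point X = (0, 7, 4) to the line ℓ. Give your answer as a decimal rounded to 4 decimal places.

4.4721

Taking (4, 3, 6) on ℓ with direction v = (-3, 0, -4): w = X − (4, 3, 6) = (-4, 4, -2), and w × v = (-16, -10, 12).
Distance = |w × v| / |v| = √500 / √25 ≈ 4.4721.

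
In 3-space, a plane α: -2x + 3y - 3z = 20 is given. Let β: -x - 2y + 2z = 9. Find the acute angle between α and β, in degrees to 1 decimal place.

cos θ = |n₁·n₂| / (|n₁||n₂|) = |-10| / (√22 · √9).
θ = arccos(0.71067) ≈ 44.7°.

44.7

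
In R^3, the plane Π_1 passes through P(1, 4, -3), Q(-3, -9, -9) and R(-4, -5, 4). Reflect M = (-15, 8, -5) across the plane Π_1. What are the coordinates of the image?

(15, -4, 1)

PQ = (-4, -13, -6), PR = (-5, -9, 7); a normal to Π_1 is PQ × PR = (-145, 58, -29).
Using P: Π_1 has equation -145x + 58y - 29z = 174.
λ = (n·M − d)/|n|² = (2784 − 174)/25230 = 3/29.
Reflection = M − 2λn = (-15, 8, -5) − (6/29)·(-145, 58, -29) = (15, -4, 1).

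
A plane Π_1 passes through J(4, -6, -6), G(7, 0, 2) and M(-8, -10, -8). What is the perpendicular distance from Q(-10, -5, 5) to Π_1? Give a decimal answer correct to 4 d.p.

JG = (3, 6, 8), JM = (-12, -4, -2); a normal to Π_1 is JG × JM = (20, -90, 60).
Using J: Π_1 has equation 20x - 90y + 60z = 260.
n·Q − d = (20)·(-10) + (-90)·(-5) + (60)·(5) − 260 = 290; |n| = √12100.
Distance = |290| / √12100 = 290/√12100 ≈ 2.6364.

2.6364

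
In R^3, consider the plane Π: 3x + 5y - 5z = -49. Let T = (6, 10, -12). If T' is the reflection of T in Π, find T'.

(-12, -20, 18)

λ = (n·T − d)/|n|² = (128 − (-49))/59 = 3.
Reflection = T − 2λn = (6, 10, -12) − 6·(3, 5, -5) = (-12, -20, 18).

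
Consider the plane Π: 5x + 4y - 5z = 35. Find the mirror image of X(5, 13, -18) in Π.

(-15, -3, 2)

λ = (n·X − d)/|n|² = (167 − 35)/66 = 2.
Reflection = X − 2λn = (5, 13, -18) − 4·(5, 4, -5) = (-15, -3, 2).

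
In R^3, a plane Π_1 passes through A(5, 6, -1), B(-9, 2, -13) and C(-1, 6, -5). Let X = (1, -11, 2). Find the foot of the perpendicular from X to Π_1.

(7, -5, -7)

AB = (-14, -4, -12), AC = (-6, 0, -4); a normal to Π_1 is AB × AC = (16, 16, -24).
Using A: Π_1 has equation 16x + 16y - 24z = 200.
Foot = X − λn with λ = (n·X − d)/|n|² = (-208 − 200)/1088 = -3/8.
Foot = (1, -11, 2) − (-3/8)·(16, 16, -24) = (7, -5, -7).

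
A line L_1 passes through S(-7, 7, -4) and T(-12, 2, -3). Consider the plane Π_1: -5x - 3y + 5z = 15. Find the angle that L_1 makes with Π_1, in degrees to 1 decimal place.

A direction vector for L_1 is T − S = (-5, -5, 1).
sin θ = |n·v| / (|n||v|) = |45| / (√59 · √51) = 0.82035.
θ ≈ 55.1°.

55.1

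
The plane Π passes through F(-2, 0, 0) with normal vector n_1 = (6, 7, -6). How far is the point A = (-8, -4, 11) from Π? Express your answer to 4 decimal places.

11.8182

Π: n_1·r = n_1·F gives 6x + 7y - 6z = -12.
n·A − d = (6)·(-8) + (7)·(-4) + (-6)·(11) − (-12) = -130; |n| = √121.
Distance = |-130| / √121 = 130/√121 ≈ 11.8182.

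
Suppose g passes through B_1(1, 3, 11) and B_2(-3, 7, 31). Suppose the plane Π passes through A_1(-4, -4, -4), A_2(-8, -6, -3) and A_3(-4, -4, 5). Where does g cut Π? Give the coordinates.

(4, 0, -4)

A direction vector for g is B_2 − B_1 = (-4, 4, 20).
A_1A_2 = (-4, -2, 1), A_1A_3 = (0, 0, 9); a normal to Π is A_1A_2 × A_1A_3 = (-18, 36, 0).
Using A_1: Π has equation -18x + 36y = -72.
Substitute r = (1, 3, 11) + t(-4, 4, 20) into the plane: 90 + 216t = -72, so t = -3/4.
Intersection: (1, 3, 11) + (-3/4)·(-4, 4, 20) = (4, 0, -4).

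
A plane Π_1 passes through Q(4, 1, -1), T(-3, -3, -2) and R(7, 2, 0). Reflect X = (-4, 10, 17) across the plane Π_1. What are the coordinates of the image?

QT = (-7, -4, -1), QR = (3, 1, 1); a normal to Π_1 is QT × QR = (-3, 4, 5).
Using Q: Π_1 has equation -3x + 4y + 5z = -13.
λ = (n·X − d)/|n|² = (137 − (-13))/50 = 3.
Reflection = X − 2λn = (-4, 10, 17) − 6·(-3, 4, 5) = (14, -14, -13).

(14, -14, -13)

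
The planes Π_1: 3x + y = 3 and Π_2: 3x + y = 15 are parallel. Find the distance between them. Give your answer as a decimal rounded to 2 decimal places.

3.79

Same normal n = (3, 1, 0) with |n| = √10; distance = |3 − 15| / |n| = 12/√10 ≈ 3.79.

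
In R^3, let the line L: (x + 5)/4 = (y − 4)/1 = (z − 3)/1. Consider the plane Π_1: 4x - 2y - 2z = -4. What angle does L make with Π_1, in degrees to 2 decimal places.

L has direction (4, 1, 1) through (-5, 4, 3).
sin θ = |n·v| / (|n||v|) = |12| / (√24 · √18) = 0.57735.
θ ≈ 35.26°.

35.26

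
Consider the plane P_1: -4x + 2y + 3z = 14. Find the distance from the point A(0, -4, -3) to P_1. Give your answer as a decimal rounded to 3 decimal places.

n·A − d = (-4)·(0) + (2)·(-4) + (3)·(-3) − 14 = -31; |n| = √29.
Distance = |-31| / √29 = 31/√29 ≈ 5.757.

5.757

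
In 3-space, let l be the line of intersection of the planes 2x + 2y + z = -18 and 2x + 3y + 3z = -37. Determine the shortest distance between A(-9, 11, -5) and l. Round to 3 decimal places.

8.954

Direction of l: (2, 2, 1) × (2, 3, 3) = (3, -4, 2).
A point on l: solving the two plane equations with x = -5 gives (-5, 1, -10).
Taking (-5, 1, -10) on l with direction v = (3, -4, 2): w = A − (-5, 1, -10) = (-4, 10, 5), and w × v = (40, 23, -14).
Distance = |w × v| / |v| = √2325 / √29 ≈ 8.954.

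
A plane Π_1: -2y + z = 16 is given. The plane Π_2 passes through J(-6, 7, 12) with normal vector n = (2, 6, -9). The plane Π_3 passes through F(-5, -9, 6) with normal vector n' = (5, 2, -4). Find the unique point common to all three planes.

Π_2: n·r = n·J gives 2x + 6y - 9z = -78.
Π_3: n'·r = n'·F gives 5x + 2y - 4z = -67.
Solving the 3×3 linear system -2y + z = 16, 2x + 6y - 9z = -78, 5x + 2y - 4z = -67 (e.g. by elimination or Cramer's rule, determinant = 48) gives (-9, -7, 2).

(-9, -7, 2)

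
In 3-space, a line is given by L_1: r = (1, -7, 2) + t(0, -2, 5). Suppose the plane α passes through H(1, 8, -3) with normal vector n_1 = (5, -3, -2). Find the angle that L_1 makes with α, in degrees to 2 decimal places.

6.92

α: n_1·r = n_1·H gives 5x - 3y - 2z = -13.
sin θ = |n·v| / (|n||v|) = |-4| / (√38 · √29) = 0.12050.
θ ≈ 6.92°.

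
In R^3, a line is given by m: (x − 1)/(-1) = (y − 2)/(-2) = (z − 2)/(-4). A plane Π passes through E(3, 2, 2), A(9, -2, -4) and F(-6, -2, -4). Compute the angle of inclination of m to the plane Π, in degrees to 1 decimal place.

m has direction (-1, -2, -4) through (1, 2, 2).
EA = (6, -4, -6), EF = (-9, -4, -6); a normal to Π is EA × EF = (0, 90, -60).
Using E: Π has equation 90y - 60z = 60.
sin θ = |n·v| / (|n||v|) = |60| / (√11700 · √21) = 0.12105.
θ ≈ 7.0°.

7.0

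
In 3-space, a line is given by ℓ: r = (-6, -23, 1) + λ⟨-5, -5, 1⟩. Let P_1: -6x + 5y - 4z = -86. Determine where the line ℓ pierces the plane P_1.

Substitute r = (-6, -23, 1) + t(-5, -5, 1) into the plane: -83 + 1t = -86, so t = -3.
Intersection: (-6, -23, 1) + (-3)·(-5, -5, 1) = (9, -8, -2).

(9, -8, -2)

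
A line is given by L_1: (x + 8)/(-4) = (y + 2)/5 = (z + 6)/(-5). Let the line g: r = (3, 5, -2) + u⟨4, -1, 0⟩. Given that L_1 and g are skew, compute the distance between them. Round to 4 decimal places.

L_1 has direction (-4, 5, -5) through (-8, -2, -6).
Common perpendicular direction n = (-4, 5, -5) × (4, -1, 0) = (-5, -20, -16).
With w = (3, 5, -2) − (-8, -2, -6) = (11, 7, 4), w · n = -259.
Distance = |w · n| / |n| = |-259| / √681 ≈ 9.9249.

9.9249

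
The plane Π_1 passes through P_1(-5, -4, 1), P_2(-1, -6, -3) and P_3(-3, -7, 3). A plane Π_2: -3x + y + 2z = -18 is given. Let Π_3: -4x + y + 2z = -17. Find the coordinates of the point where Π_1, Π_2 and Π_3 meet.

(-1, -3, -9)

P_1P_2 = (4, -2, -4), P_1P_3 = (2, -3, 2); a normal to Π_1 is P_1P_2 × P_1P_3 = (-16, -16, -8).
Using P_1: Π_1 has equation -16x - 16y - 8z = 136.
Solving the 3×3 linear system -16x - 16y - 8z = 136, -3x + y + 2z = -18, -4x + y + 2z = -17 (e.g. by elimination or Cramer's rule, determinant = 24) gives (-1, -3, -9).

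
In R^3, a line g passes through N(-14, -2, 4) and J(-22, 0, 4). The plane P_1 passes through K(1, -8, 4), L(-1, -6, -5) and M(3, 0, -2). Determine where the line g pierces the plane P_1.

(2, -6, 4)

A direction vector for g is J − N = (-8, 2, 0).
KL = (-2, 2, -9), KM = (2, 8, -6); a normal to P_1 is KL × KM = (60, -30, -20).
Using K: P_1 has equation 60x - 30y - 20z = 220.
Substitute r = (-14, -2, 4) + t(-8, 2, 0) into the plane: -860 + (-540)t = 220, so t = -2.
Intersection: (-14, -2, 4) + (-2)·(-8, 2, 0) = (2, -6, 4).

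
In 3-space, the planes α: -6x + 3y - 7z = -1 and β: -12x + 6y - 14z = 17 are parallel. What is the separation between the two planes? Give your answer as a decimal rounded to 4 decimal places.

Rescale β by 1/2: -6x + 3y - 7z = 17/2. Then distance = |-1 − (17/2)| / √94 ≈ 0.9799.

0.9799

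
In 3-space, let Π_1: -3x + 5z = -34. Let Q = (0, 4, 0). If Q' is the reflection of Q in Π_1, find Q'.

(6, 4, -10)

λ = (n·Q − d)/|n|² = (0 − (-34))/34 = 1.
Reflection = Q − 2λn = (0, 4, 0) − 2·(-3, 0, 5) = (6, 4, -10).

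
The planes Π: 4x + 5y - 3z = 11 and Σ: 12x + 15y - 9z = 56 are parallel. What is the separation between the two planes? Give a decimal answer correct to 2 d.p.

Rescale Σ by 1/3: 4x + 5y - 3z = 56/3. Then distance = |11 − (56/3)| / √50 ≈ 1.08.

1.08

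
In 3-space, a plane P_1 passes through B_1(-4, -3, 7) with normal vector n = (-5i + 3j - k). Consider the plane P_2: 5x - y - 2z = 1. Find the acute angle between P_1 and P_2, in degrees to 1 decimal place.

P_1: n·r = n·B_1 gives -5x + 3y - z = 4.
cos θ = |n₁·n₂| / (|n₁||n₂|) = |-26| / (√35 · √30).
θ = arccos(0.80238) ≈ 36.6°.

36.6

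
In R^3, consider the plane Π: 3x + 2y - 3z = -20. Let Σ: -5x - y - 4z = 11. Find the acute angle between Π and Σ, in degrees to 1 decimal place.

80.5

cos θ = |n₁·n₂| / (|n₁||n₂|) = |-5| / (√22 · √42).
θ = arccos(0.16449) ≈ 80.5°.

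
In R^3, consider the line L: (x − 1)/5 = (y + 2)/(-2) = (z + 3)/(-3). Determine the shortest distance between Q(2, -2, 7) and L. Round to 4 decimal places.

9.1953

L has direction (5, -2, -3) through (1, -2, -3).
Taking (1, -2, -3) on L with direction v = (5, -2, -3): w = Q − (1, -2, -3) = (1, 0, 10), and w × v = (20, 53, -2).
Distance = |w × v| / |v| = √3213 / √38 ≈ 9.1953.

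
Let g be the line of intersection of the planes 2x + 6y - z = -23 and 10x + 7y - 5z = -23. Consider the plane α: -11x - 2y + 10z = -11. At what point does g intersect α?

Direction of g: (2, 6, -1) × (10, 7, -5) = (-23, 0, -46).
A point on g: solving the two plane equations with x = 1 gives (1, -4, 1).
Substitute r = (1, -4, 1) + t(-23, 0, -46) into the plane: 7 + (-207)t = -11, so t = 2/23.
Intersection: (1, -4, 1) + (2/23)·(-23, 0, -46) = (-1, -4, -3).

(-1, -4, -3)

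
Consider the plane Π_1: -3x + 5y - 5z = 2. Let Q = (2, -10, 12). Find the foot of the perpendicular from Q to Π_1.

Foot = Q − λn with λ = (n·Q − d)/|n|² = (-116 − 2)/59 = -2.
Foot = (2, -10, 12) − (-2)·(-3, 5, -5) = (-4, 0, 2).

(-4, 0, 2)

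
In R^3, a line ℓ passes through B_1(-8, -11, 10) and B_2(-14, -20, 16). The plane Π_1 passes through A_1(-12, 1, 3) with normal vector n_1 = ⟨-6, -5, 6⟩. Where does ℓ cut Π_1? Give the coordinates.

A direction vector for ℓ is B_2 − B_1 = (-6, -9, 6).
Π_1: n_1·r = n_1·A_1 gives -6x - 5y + 6z = 85.
Substitute r = (-8, -11, 10) + t(-6, -9, 6) into the plane: 163 + 117t = 85, so t = -2/3.
Intersection: (-8, -11, 10) + (-2/3)·(-6, -9, 6) = (-4, -5, 6).

(-4, -5, 6)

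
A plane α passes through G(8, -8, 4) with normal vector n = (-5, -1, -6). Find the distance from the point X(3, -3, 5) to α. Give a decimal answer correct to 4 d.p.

α: n·r = n·G gives -5x - y - 6z = -56.
n·X − d = (-5)·(3) + (-1)·(-3) + (-6)·(5) − (-56) = 14; |n| = √62.
Distance = |14| / √62 = 14/√62 ≈ 1.7780.

1.7780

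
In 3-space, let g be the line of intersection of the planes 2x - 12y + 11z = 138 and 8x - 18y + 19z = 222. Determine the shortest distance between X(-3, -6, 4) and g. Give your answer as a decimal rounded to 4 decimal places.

3.5877

Direction of g: (2, -12, 11) × (8, -18, 19) = (-30, 50, 60).
A point on g: solving the two plane equations with x = 0 gives (0, -6, 6).
Taking (0, -6, 6) on g with direction v = (-30, 50, 60): w = X − (0, -6, 6) = (-3, 0, -2), and w × v = (100, 240, -150).
Distance = |w × v| / |v| = √90100 / √7000 ≈ 3.5877.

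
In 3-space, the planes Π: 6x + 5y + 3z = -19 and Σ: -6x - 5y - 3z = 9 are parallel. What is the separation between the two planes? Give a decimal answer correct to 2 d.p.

1.20

Rescale Σ by 1/(-1): 6x + 5y + 3z = -9. Then distance = |-19 − (-9)| / √70 ≈ 1.20.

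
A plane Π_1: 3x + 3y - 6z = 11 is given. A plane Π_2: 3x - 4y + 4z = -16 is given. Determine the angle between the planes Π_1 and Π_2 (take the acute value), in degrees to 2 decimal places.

54.98

cos θ = |n₁·n₂| / (|n₁||n₂|) = |-27| / (√54 · √41).
θ = arccos(0.57382) ≈ 54.98°.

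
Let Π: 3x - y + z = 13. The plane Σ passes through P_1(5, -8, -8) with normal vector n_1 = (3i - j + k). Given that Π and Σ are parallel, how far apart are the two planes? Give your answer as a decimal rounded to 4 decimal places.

0.6030

Σ: n_1·r = n_1·P_1 gives 3x - y + z = 15.
Same normal n = (3, -1, 1) with |n| = √11; distance = |13 − 15| / |n| = 2/√11 ≈ 0.6030.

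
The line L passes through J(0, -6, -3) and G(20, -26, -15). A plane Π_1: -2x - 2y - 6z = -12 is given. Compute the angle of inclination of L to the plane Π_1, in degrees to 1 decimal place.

A direction vector for L is G − J = (20, -20, -12).
sin θ = |n·v| / (|n||v|) = |72| / (√44 · √944) = 0.35328.
θ ≈ 20.7°.

20.7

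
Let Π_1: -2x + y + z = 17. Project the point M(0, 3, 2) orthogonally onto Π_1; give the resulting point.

(-4, 5, 4)

Foot = M − λn with λ = (n·M − d)/|n|² = (5 − 17)/6 = -2.
Foot = (0, 3, 2) − (-2)·(-2, 1, 1) = (-4, 5, 4).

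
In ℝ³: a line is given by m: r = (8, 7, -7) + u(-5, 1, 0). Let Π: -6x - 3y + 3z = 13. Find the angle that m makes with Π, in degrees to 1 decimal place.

sin θ = |n·v| / (|n||v|) = |27| / (√54 · √26) = 0.72058.
θ ≈ 46.1°.

46.1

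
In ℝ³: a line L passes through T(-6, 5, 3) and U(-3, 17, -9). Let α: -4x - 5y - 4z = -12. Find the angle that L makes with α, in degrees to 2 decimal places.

10.63

A direction vector for L is U − T = (3, 12, -12).
sin θ = |n·v| / (|n||v|) = |-24| / (√57 · √297) = 0.18446.
θ ≈ 10.63°.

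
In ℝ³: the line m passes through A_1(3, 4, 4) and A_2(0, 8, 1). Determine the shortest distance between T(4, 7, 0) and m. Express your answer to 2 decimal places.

A direction vector for m is A_2 − A_1 = (-3, 4, -3).
Taking (3, 4, 4) on m with direction v = (-3, 4, -3): w = T − (3, 4, 4) = (1, 3, -4), and w × v = (7, 15, 13).
Distance = |w × v| / |v| = √443 / √34 ≈ 3.61.

3.61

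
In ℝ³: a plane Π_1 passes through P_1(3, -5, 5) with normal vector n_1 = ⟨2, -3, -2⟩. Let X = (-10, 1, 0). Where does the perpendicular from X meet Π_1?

Π_1: n_1·r = n_1·P_1 gives 2x - 3y - 2z = 11.
Foot = X − λn with λ = (n·X − d)/|n|² = (-23 − 11)/17 = -2.
Foot = (-10, 1, 0) − (-2)·(2, -3, -2) = (-6, -5, -4).

(-6, -5, -4)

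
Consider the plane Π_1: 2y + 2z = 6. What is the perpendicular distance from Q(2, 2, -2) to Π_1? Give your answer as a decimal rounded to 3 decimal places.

2.121

n·Q − d = (0)·(2) + (2)·(2) + (2)·(-2) − 6 = -6; |n| = √8.
Distance = |-6| / √8 = 6/√8 ≈ 2.121.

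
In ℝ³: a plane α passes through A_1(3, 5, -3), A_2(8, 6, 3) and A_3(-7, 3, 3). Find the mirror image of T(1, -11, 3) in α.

A_1A_2 = (5, 1, 6), A_1A_3 = (-10, -2, 6); a normal to α is A_1A_2 × A_1A_3 = (18, -90, 0).
Using A_1: α has equation 18x - 90y = -396.
λ = (n·T − d)/|n|² = (1008 − (-396))/8424 = 1/6.
Reflection = T − 2λn = (1, -11, 3) − (1/3)·(18, -90, 0) = (-5, 19, 3).

(-5, 19, 3)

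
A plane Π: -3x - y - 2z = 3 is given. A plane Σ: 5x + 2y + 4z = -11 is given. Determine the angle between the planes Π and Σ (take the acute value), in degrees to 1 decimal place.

cos θ = |n₁·n₂| / (|n₁||n₂|) = |-25| / (√14 · √45).
θ = arccos(0.99602) ≈ 5.1°.

5.1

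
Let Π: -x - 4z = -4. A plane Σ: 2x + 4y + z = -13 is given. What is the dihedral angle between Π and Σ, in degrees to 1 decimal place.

cos θ = |n₁·n₂| / (|n₁||n₂|) = |-6| / (√17 · √21).
θ = arccos(0.31755) ≈ 71.5°.

71.5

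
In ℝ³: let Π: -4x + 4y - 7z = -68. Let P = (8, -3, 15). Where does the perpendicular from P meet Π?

Foot = P − λn with λ = (n·P − d)/|n|² = (-149 − (-68))/81 = -1.
Foot = (8, -3, 15) − (-1)·(-4, 4, -7) = (4, 1, 8).

(4, 1, 8)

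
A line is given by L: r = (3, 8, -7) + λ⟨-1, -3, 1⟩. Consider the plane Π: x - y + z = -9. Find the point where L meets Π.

(2, 5, -6)

Substitute r = (3, 8, -7) + t(-1, -3, 1) into the plane: -12 + 3t = -9, so t = 1.
Intersection: (3, 8, -7) + 1·(-1, -3, 1) = (2, 5, -6).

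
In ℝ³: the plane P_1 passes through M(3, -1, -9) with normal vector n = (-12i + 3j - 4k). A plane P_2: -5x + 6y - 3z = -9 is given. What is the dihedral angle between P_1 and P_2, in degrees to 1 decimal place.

34.2

P_1: n·r = n·M gives -12x + 3y - 4z = -3.
cos θ = |n₁·n₂| / (|n₁||n₂|) = |90| / (√169 · √70).
θ = arccos(0.82747) ≈ 34.2°.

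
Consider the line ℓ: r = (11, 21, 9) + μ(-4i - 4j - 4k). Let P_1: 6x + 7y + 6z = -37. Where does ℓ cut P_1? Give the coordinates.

(-5, 5, -7)

Substitute r = (11, 21, 9) + t(-4, -4, -4) into the plane: 267 + (-76)t = -37, so t = 4.
Intersection: (11, 21, 9) + 4·(-4, -4, -4) = (-5, 5, -7).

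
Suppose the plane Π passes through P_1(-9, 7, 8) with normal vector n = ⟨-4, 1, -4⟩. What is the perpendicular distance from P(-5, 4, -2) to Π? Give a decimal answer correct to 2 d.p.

Π: n·r = n·P_1 gives -4x + y - 4z = 11.
n·P − d = (-4)·(-5) + (1)·(4) + (-4)·(-2) − 11 = 21; |n| = √33.
Distance = |21| / √33 = 21/√33 ≈ 3.66.

3.66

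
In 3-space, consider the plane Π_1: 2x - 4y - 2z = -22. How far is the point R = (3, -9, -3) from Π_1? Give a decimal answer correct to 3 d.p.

n·R − d = (2)·(3) + (-4)·(-9) + (-2)·(-3) − (-22) = 70; |n| = √24.
Distance = |70| / √24 = 70/√24 ≈ 14.289.

14.289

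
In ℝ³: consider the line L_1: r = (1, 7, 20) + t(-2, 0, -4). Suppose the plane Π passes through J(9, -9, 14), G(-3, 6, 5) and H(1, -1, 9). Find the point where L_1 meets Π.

(-7, 7, 4)

JG = (-12, 15, -9), JH = (-8, 8, -5); a normal to Π is JG × JH = (-3, 12, 24).
Using J: Π has equation -3x + 12y + 24z = 201.
Substitute r = (1, 7, 20) + t(-2, 0, -4) into the plane: 561 + (-90)t = 201, so t = 4.
Intersection: (1, 7, 20) + 4·(-2, 0, -4) = (-7, 7, 4).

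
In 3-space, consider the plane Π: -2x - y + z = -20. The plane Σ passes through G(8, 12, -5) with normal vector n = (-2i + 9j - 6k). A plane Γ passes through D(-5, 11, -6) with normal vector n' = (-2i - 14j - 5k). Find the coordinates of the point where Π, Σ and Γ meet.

Σ: n·r = n·G gives -2x + 9y - 6z = 122.
Γ: n'·r = n'·D gives -2x - 14y - 5z = -114.
Solving the 3×3 linear system -2x - y + z = -20, -2x + 9y - 6z = 122, -2x - 14y - 5z = -114 (e.g. by elimination or Cramer's rule, determinant = 302) gives (2, 10, -6).

(2, 10, -6)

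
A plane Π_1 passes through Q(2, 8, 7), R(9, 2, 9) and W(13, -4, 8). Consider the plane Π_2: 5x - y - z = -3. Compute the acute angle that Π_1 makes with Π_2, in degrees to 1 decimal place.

QR = (7, -6, 2), QW = (11, -12, 1); a normal to Π_1 is QR × QW = (18, 15, -18).
Using Q: Π_1 has equation 18x + 15y - 18z = 30.
cos θ = |n₁·n₂| / (|n₁||n₂|) = |93| / (√873 · √27).
θ = arccos(0.60575) ≈ 52.7°.

52.7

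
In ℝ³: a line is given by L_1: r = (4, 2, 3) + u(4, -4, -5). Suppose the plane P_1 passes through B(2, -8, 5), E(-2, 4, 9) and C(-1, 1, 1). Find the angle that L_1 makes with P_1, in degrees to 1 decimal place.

BE = (-4, 12, 4), BC = (-3, 9, -4); a normal to P_1 is BE × BC = (-84, -28, 0).
Using B: P_1 has equation -84x - 28y = 56.
sin θ = |n·v| / (|n||v|) = |-224| / (√7840 · √57) = 0.33508.
θ ≈ 19.6°.

19.6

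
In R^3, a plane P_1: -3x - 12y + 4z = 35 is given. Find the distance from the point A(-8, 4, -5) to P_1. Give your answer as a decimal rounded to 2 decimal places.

6.08

n·A − d = (-3)·(-8) + (-12)·(4) + (4)·(-5) − 35 = -79; |n| = √169.
Distance = |-79| / √169 = 79/√169 ≈ 6.08.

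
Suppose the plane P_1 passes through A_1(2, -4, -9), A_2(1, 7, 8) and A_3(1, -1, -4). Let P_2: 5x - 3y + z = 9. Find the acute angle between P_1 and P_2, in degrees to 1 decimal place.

A_1A_2 = (-1, 11, 17), A_1A_3 = (-1, 3, 5); a normal to P_1 is A_1A_2 × A_1A_3 = (4, -12, 8).
Using A_1: P_1 has equation 4x - 12y + 8z = -16.
cos θ = |n₁·n₂| / (|n₁||n₂|) = |64| / (√224 · √35).
θ = arccos(0.72281) ≈ 43.7°.

43.7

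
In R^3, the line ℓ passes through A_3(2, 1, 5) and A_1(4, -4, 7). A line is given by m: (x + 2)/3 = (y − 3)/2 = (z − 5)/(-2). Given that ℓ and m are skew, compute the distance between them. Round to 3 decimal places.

0.179

A direction vector for ℓ is A_1 − A_3 = (2, -5, 2).
m has direction (3, 2, -2) through (-2, 3, 5).
Common perpendicular direction n = (2, -5, 2) × (3, 2, -2) = (6, 10, 19).
With w = (-2, 3, 5) − (2, 1, 5) = (-4, 2, 0), w · n = -4.
Distance = |w · n| / |n| = |-4| / √497 ≈ 0.179.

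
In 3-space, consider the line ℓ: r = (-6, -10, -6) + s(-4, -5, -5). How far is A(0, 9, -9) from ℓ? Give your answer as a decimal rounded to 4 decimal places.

15.5602

Taking (-6, -10, -6) on ℓ with direction v = (-4, -5, -5): w = A − (-6, -10, -6) = (6, 19, -3), and w × v = (-110, 42, 46).
Distance = |w × v| / |v| = √15980 / √66 ≈ 15.5602.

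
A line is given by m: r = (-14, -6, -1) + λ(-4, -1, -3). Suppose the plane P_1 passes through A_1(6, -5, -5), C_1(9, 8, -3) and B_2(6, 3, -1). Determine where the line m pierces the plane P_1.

(-2, -3, 8)

A_1C_1 = (3, 13, 2), A_1B_2 = (0, 8, 4); a normal to P_1 is A_1C_1 × A_1B_2 = (36, -12, 24).
Using A_1: P_1 has equation 36x - 12y + 24z = 156.
Substitute r = (-14, -6, -1) + t(-4, -1, -3) into the plane: -456 + (-204)t = 156, so t = -3.
Intersection: (-14, -6, -1) + (-3)·(-4, -1, -3) = (-2, -3, 8).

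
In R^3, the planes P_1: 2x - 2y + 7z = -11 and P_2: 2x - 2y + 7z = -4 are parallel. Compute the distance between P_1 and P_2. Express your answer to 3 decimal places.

0.927

Same normal n = (2, -2, 7) with |n| = √57; distance = |-11 − (-4)| / |n| = 7/√57 ≈ 0.927.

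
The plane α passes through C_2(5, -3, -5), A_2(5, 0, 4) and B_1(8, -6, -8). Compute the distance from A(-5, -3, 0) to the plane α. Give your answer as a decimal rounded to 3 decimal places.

6.682

C_2A_2 = (0, 3, 9), C_2B_1 = (3, -3, -3); a normal to α is C_2A_2 × C_2B_1 = (18, 27, -9).
Using C_2: α has equation 18x + 27y - 9z = 54.
n·A − d = (18)·(-5) + (27)·(-3) + (-9)·(0) − 54 = -225; |n| = √1134.
Distance = |-225| / √1134 = 225/√1134 ≈ 6.682.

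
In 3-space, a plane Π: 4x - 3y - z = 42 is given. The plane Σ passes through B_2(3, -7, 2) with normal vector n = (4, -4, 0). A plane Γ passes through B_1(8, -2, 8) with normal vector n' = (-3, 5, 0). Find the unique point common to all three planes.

(8, -2, -4)

Σ: n·r = n·B_2 gives 4x - 4y = 40.
Γ: n'·r = n'·B_1 gives -3x + 5y = -34.
Solving the 3×3 linear system 4x - 3y - z = 42, 4x - 4y = 40, -3x + 5y = -34 (e.g. by elimination or Cramer's rule, determinant = -8) gives (8, -2, -4).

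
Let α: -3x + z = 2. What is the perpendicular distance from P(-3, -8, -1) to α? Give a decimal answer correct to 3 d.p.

1.897

n·P − d = (-3)·(-3) + (0)·(-8) + (1)·(-1) − 2 = 6; |n| = √10.
Distance = |6| / √10 = 6/√10 ≈ 1.897.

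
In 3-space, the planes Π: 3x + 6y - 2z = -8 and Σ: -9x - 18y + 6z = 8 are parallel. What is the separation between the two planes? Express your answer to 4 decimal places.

Rescale Σ by 1/(-3): 3x + 6y - 2z = -8/3. Then distance = |-8 − (-8/3)| / √49 ≈ 0.7619.

0.7619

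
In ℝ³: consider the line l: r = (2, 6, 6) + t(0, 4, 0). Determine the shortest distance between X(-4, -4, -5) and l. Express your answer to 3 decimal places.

12.530

Taking (2, 6, 6) on l with direction v = (0, 4, 0): w = X − (2, 6, 6) = (-6, -10, -11), and w × v = (44, 0, -24).
Distance = |w × v| / |v| = √2512 / √16 ≈ 12.530.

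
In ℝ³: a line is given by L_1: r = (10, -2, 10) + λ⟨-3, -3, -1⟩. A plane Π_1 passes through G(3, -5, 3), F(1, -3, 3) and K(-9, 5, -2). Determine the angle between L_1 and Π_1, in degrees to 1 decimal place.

GF = (-2, 2, 0), GK = (-12, 10, -5); a normal to Π_1 is GF × GK = (-10, -10, 4).
Using G: Π_1 has equation -10x - 10y + 4z = 32.
sin θ = |n·v| / (|n||v|) = |56| / (√216 · √19) = 0.87415.
θ ≈ 60.9°.

60.9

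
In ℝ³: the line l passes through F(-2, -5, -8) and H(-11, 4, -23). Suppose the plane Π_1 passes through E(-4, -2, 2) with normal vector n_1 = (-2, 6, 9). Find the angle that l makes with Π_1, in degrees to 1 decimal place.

16.9

A direction vector for l is H − F = (-9, 9, -15).
Π_1: n_1·r = n_1·E gives -2x + 6y + 9z = 14.
sin θ = |n·v| / (|n||v|) = |-63| / (√121 · √387) = 0.29113.
θ ≈ 16.9°.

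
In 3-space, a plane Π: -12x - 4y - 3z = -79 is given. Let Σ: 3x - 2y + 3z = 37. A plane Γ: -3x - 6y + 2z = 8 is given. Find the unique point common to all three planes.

Solving the 3×3 linear system -12x - 4y - 3z = -79, 3x - 2y + 3z = 37, -3x - 6y + 2z = 8 (e.g. by elimination or Cramer's rule, determinant = -36) gives (8, -5, 1).

(8, -5, 1)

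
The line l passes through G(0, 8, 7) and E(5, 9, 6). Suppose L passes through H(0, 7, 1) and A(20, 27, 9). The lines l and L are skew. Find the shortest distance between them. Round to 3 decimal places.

4.044

A direction vector for l is E − G = (5, 1, -1).
A direction vector for L is A − H = (20, 20, 8).
Common perpendicular direction n = (5, 1, -1) × (20, 20, 8) = (28, -60, 80).
With w = (0, 7, 1) − (0, 8, 7) = (0, -1, -6), w · n = -420.
Distance = |w · n| / |n| = |-420| / √10784 ≈ 4.044.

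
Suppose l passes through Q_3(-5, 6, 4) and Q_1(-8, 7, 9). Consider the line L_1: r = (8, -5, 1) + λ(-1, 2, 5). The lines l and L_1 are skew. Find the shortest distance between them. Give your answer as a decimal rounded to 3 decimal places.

13.064

A direction vector for l is Q_1 − Q_3 = (-3, 1, 5).
Common perpendicular direction n = (-3, 1, 5) × (-1, 2, 5) = (-5, 10, -5).
With w = (8, -5, 1) − (-5, 6, 4) = (13, -11, -3), w · n = -160.
Distance = |w · n| / |n| = |-160| / √150 ≈ 13.064.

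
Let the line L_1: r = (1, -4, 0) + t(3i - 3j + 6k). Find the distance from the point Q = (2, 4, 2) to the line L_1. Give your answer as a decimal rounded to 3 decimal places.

Taking (1, -4, 0) on L_1 with direction v = (3, -3, 6): w = Q − (1, -4, 0) = (1, 8, 2), and w × v = (54, 0, -27).
Distance = |w × v| / |v| = √3645 / √54 ≈ 8.216.

8.216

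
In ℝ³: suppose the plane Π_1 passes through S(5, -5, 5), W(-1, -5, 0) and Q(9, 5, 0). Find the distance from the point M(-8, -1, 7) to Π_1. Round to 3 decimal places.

SW = (-6, 0, -5), SQ = (4, 10, -5); a normal to Π_1 is SW × SQ = (50, -50, -60).
Using S: Π_1 has equation 50x - 50y - 60z = 200.
n·M − d = (50)·(-8) + (-50)·(-1) + (-60)·(7) − 200 = -970; |n| = √8600.
Distance = |-970| / √8600 = 970/√8600 ≈ 10.460.

10.460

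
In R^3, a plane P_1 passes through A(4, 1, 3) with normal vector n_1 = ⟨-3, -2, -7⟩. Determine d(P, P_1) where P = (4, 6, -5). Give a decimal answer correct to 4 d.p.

5.8420

P_1: n_1·r = n_1·A gives -3x - 2y - 7z = -35.
n·P − d = (-3)·(4) + (-2)·(6) + (-7)·(-5) − (-35) = 46; |n| = √62.
Distance = |46| / √62 = 46/√62 ≈ 5.8420.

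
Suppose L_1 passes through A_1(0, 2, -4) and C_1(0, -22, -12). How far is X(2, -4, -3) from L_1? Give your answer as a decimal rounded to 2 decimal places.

3.48

A direction vector for L_1 is C_1 − A_1 = (0, -24, -8).
Taking (0, 2, -4) on L_1 with direction v = (0, -24, -8): w = X − (0, 2, -4) = (2, -6, 1), and w × v = (72, 16, -48).
Distance = |w × v| / |v| = √7744 / √640 ≈ 3.48.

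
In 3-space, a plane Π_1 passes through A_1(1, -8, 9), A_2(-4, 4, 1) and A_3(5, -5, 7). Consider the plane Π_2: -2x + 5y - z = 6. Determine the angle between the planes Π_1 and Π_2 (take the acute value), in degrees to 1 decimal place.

69.2

A_1A_2 = (-5, 12, -8), A_1A_3 = (4, 3, -2); a normal to Π_1 is A_1A_2 × A_1A_3 = (0, -42, -63).
Using A_1: Π_1 has equation -42y - 63z = -231.
cos θ = |n₁·n₂| / (|n₁||n₂|) = |-147| / (√5733 · √30).
θ = arccos(0.35446) ≈ 69.2°.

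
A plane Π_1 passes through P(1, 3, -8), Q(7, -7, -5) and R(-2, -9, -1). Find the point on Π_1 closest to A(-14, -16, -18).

PQ = (6, -10, 3), PR = (-3, -12, 7); a normal to Π_1 is PQ × PR = (-34, -51, -102).
Using P: Π_1 has equation -34x - 51y - 102z = 629.
Foot = A − λn with λ = (n·A − d)/|n|² = (3128 − 629)/14161 = 3/17.
Foot = (-14, -16, -18) − (3/17)·(-34, -51, -102) = (-8, -7, 0).

(-8, -7, 0)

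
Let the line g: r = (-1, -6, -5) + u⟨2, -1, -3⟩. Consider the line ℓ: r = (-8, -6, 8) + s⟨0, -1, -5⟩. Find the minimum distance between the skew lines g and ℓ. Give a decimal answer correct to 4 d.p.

Common perpendicular direction n = (2, -1, -3) × (0, -1, -5) = (2, 10, -2).
With w = (-8, -6, 8) − (-1, -6, -5) = (-7, 0, 13), w · n = -40.
Distance = |w · n| / |n| = |-40| / √108 ≈ 3.8490.

3.8490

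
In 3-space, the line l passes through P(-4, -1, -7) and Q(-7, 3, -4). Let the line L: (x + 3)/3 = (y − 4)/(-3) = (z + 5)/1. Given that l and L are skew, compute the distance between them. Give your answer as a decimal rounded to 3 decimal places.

3.734

A direction vector for l is Q − P = (-3, 4, 3).
L has direction (3, -3, 1) through (-3, 4, -5).
Common perpendicular direction n = (-3, 4, 3) × (3, -3, 1) = (13, 12, -3).
With w = (-3, 4, -5) − (-4, -1, -7) = (1, 5, 2), w · n = 67.
Distance = |w · n| / |n| = |67| / √322 ≈ 3.734.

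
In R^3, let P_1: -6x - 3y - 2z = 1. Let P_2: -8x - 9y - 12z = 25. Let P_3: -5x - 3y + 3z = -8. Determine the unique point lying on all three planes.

Solving the 3×3 linear system -6x - 3y - 2z = 1, -8x - 9y - 12z = 25, -5x - 3y + 3z = -8 (e.g. by elimination or Cramer's rule, determinant = 168) gives (1, -1, -2).

(1, -1, -2)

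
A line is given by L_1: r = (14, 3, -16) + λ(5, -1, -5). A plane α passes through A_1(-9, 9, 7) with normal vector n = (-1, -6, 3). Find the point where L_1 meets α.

(-6, 7, 4)

α: n·r = n·A_1 gives -x - 6y + 3z = -24.
Substitute r = (14, 3, -16) + t(5, -1, -5) into the plane: -80 + (-14)t = -24, so t = -4.
Intersection: (14, 3, -16) + (-4)·(5, -1, -5) = (-6, 7, 4).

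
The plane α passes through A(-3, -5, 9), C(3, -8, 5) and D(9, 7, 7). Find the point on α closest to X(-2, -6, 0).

(1, -8, 6)

AC = (6, -3, -4), AD = (12, 12, -2); a normal to α is AC × AD = (54, -36, 108).
Using A: α has equation 54x - 36y + 108z = 990.
Foot = X − λn with λ = (n·X − d)/|n|² = (108 − 990)/15876 = -1/18.
Foot = (-2, -6, 0) − (-1/18)·(54, -36, 108) = (1, -8, 6).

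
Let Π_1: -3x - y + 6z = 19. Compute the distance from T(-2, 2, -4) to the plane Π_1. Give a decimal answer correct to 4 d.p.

5.7502

n·T − d = (-3)·(-2) + (-1)·(2) + (6)·(-4) − 19 = -39; |n| = √46.
Distance = |-39| / √46 = 39/√46 ≈ 5.7502.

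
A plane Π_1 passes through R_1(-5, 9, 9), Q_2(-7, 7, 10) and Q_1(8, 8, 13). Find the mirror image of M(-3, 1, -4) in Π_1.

(-9, 19, 20)

R_1Q_2 = (-2, -2, 1), R_1Q_1 = (13, -1, 4); a normal to Π_1 is R_1Q_2 × R_1Q_1 = (-7, 21, 28).
Using R_1: Π_1 has equation -7x + 21y + 28z = 476.
λ = (n·M − d)/|n|² = (-70 − 476)/1274 = -3/7.
Reflection = M − 2λn = (-3, 1, -4) − (-6/7)·(-7, 21, 28) = (-9, 19, 20).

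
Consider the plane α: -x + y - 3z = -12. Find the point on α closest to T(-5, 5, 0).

(-3, 3, 6)

Foot = T − λn with λ = (n·T − d)/|n|² = (10 − (-12))/11 = 2.
Foot = (-5, 5, 0) − 2·(-1, 1, -3) = (-3, 3, 6).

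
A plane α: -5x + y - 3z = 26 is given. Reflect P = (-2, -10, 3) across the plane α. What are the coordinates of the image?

λ = (n·P − d)/|n|² = (-9 − 26)/35 = -1.
Reflection = P − 2λn = (-2, -10, 3) − (-2)·(-5, 1, -3) = (-12, -8, -3).

(-12, -8, -3)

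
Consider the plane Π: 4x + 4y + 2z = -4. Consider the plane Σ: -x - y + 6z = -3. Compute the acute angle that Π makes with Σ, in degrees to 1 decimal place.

cos θ = |n₁·n₂| / (|n₁||n₂|) = |4| / (√36 · √38).
θ = arccos(0.10815) ≈ 83.8°.

83.8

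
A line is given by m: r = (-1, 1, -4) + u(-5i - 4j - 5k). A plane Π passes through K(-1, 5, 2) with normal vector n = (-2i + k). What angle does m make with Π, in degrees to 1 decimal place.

16.0

Π: n·r = n·K gives -2x + z = 4.
sin θ = |n·v| / (|n||v|) = |5| / (√5 · √66) = 0.27524.
θ ≈ 16.0°.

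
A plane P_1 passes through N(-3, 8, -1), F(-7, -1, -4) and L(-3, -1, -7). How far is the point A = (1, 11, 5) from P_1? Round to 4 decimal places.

NF = (-4, -9, -3), NL = (0, -9, -6); a normal to P_1 is NF × NL = (27, -24, 36).
Using N: P_1 has equation 27x - 24y + 36z = -309.
n·A − d = (27)·(1) + (-24)·(11) + (36)·(5) − (-309) = 252; |n| = √2601.
Distance = |252| / √2601 = 252/√2601 ≈ 4.9412.

4.9412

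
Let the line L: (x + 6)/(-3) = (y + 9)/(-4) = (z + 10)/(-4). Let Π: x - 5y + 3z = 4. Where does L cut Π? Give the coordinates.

(-3, -5, -6)

L has direction (-3, -4, -4) through (-6, -9, -10).
Substitute r = (-6, -9, -10) + t(-3, -4, -4) into the plane: 9 + 5t = 4, so t = -1.
Intersection: (-6, -9, -10) + (-1)·(-3, -4, -4) = (-3, -5, -6).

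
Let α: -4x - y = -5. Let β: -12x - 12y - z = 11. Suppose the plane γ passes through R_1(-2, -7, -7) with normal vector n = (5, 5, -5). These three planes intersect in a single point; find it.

(2, -3, 1)

γ: n·r = n·R_1 gives 5x + 5y - 5z = -10.
Solving the 3×3 linear system -4x - y = -5, -12x - 12y - z = 11, 5x + 5y - 5z = -10 (e.g. by elimination or Cramer's rule, determinant = -195) gives (2, -3, 1).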